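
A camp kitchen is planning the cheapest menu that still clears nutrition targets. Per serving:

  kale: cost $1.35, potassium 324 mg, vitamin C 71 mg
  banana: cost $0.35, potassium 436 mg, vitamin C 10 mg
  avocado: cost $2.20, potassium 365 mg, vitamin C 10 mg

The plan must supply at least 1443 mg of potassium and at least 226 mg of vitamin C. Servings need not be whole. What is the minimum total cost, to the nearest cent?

$4.47

Compare the cost at each extreme point of the feasible region.
kale only: max(1443/324, 226/71) = 4.454 servings → $6.01.
banana only: max(1443/436, 226/10) = 22.6 servings → $7.91.
avocado only: max(1443/365, 226/10) = 22.6 servings → $49.72.
kale + banana with both tight: 3.035 servings and 1.055 servings → $4.47.
kale + avocado with both tight: 3.002 servings and 1.289 servings → $6.89.
banana + avocado: the both-tight solution has a negative serving — not a feasible corner.
Cheapest feasible corner: $4.47.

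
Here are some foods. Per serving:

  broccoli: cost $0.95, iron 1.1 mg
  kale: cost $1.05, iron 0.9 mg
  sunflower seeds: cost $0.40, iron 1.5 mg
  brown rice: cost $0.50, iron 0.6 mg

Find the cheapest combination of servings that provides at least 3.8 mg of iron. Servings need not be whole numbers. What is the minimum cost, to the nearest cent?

Cost per mg of iron: sunflower seeds $0.2667, brown rice $0.8333, broccoli $0.8636, kale $1.1667.
With no serving limits, use only sunflower seeds: 3.8 mg / 1.5 mg = 2.533 servings × $0.40 = $1.01.

$1.01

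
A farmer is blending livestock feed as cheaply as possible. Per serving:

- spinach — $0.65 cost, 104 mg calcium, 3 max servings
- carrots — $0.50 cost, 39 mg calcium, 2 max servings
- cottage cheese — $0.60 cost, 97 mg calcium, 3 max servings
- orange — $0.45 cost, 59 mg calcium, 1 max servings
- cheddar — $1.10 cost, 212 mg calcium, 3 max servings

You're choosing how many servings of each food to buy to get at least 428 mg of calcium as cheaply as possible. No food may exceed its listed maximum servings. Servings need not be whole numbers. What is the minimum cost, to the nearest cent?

$2.22

Cost per mg of calcium: cheddar $0.0052, cottage cheese $0.0062, spinach $0.0063, orange $0.0076, carrots $0.0128.
Take 2.019 servings of cheddar: +428.0 mg calcium for $2.22 (total $2.22, still need 0.0 mg).
Greedy by cheapest-per-mg is optimal for a single linear constraint, so the minimum cost is $2.22.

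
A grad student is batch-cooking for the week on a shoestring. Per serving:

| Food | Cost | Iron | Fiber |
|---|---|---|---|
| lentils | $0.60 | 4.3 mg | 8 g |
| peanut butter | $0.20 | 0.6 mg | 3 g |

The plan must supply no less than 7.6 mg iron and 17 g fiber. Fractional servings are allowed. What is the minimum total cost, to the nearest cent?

$1.24

lentils only: max(7.6/4.3, 17/8) = 2.125 servings → $1.27.
peanut butter only: max(7.6/0.6, 17/3) = 12.67 servings → $2.53.
lentils + peanut butter with both tight: 1.556 servings and 1.519 servings → $1.24.
The minimum over all feasible corners is $1.24.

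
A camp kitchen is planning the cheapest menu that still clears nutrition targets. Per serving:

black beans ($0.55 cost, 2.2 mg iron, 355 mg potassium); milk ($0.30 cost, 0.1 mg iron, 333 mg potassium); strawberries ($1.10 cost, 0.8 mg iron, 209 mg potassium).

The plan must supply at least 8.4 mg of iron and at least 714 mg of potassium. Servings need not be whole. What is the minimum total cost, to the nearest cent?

An LP optimum is at a vertex; with two nutrient constraints at most two foods are used. Check each candidate.
black beans only: max(8.4/2.2, 714/355) = 3.818 servings → $2.10.
milk only: max(8.4/0.1, 714/333) = 84 servings → $25.20.
strawberries only: max(8.4/0.8, 714/209) = 10.5 servings → $11.55.
black beans + milk: intersection lies outside the first quadrant.
black beans + strawberries with both targets exact would need a negative amount; discard.
milk + strawberries: intersection lies outside the first quadrant.
The minimum over all feasible corners is $2.10.

$2.10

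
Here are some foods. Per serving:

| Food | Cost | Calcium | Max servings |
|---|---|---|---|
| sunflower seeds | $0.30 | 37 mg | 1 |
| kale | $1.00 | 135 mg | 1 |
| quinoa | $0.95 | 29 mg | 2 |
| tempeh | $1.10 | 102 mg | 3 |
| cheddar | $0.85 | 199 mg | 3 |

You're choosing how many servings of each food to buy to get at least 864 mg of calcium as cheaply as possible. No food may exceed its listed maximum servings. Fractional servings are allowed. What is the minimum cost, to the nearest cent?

$4.87

Cost per mg of calcium: cheddar $0.0043, kale $0.0074, sunflower seeds $0.0081, tempeh $0.0108, quinoa $0.0328.
Take 3 servings of cheddar: +597.0 mg calcium for $2.55 (total $2.55, still need 267.0 mg).
Take 1 serving of kale: +135.0 mg calcium for $1.00 (total $3.55, still need 132.0 mg).
Take 1 serving of sunflower seeds: +37.0 mg calcium for $0.30 (total $3.85, still need 95.0 mg).
Take 0.9314 servings of tempeh: +95.0 mg calcium for $1.02 (total $4.87, still need 0.0 mg).
Greedy by cheapest-per-mg is optimal for a single linear constraint, so the minimum cost is $4.87.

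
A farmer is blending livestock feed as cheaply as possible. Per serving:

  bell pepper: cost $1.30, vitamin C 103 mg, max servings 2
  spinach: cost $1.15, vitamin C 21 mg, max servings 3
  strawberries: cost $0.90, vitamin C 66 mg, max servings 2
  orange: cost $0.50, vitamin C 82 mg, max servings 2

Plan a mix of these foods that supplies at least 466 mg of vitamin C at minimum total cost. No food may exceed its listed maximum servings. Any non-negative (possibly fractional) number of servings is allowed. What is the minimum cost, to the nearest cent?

Cost per mg of vitamin C: orange $0.0061, bell pepper $0.0126, strawberries $0.0136, spinach $0.0548.
Take 2 servings of orange: +164.0 mg vitamin C for $1.00 (total $1.00, still need 302.0 mg).
Take 2 servings of bell pepper: +206.0 mg vitamin C for $2.60 (total $3.60, still need 96.0 mg).
Take 1.455 servings of strawberries: +96.0 mg vitamin C for $1.31 (total $4.91, still need 0.0 mg).
Filling from the cheapest source first is optimal under one linear minimum: $4.91.

$4.91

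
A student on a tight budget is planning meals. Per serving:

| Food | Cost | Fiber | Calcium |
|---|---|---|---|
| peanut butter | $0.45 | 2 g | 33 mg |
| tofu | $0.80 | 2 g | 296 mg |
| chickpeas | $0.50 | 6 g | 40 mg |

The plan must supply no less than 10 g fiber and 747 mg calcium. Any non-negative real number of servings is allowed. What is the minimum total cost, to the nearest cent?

$2.36

Check every corner: each single food scaled to meet both minima, and each pair solved so both constraints bind.
peanut butter only: max(10/2, 747/33) = 22.64 servings → $10.19.
tofu only: max(10/2, 747/296) = 5 servings → $4.00.
chickpeas only: max(10/6, 747/40) = 18.68 servings → $9.34.
peanut butter + tofu with both tight: 2.787 servings and 2.213 servings → $3.02.
peanut butter + chickpeas: intersection lies outside the first quadrant.
tofu + chickpeas with both tight: 2.407 servings and 0.8644 servings → $2.36.
Cheapest feasible corner: $2.36.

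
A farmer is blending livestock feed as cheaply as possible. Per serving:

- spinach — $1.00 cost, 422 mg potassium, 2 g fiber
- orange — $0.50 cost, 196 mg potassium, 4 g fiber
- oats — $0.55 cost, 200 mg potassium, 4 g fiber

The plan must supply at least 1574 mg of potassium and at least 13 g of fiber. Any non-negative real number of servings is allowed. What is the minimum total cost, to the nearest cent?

spinach only: max(1574/422, 13/2) = 6.5 servings → $6.50.
orange only: max(1574/196, 13/4) = 8.031 servings → $4.02.
oats only: max(1574/200, 13/4) = 7.87 servings → $4.33.
spinach + orange with both tight: 2.892 servings and 1.804 servings → $3.79.
spinach + oats with both tight: 2.87 servings and 1.815 servings → $3.87.
orange + oats with both targets exact would need a negative amount; discard.
The minimum over all feasible corners is $3.79.

$3.79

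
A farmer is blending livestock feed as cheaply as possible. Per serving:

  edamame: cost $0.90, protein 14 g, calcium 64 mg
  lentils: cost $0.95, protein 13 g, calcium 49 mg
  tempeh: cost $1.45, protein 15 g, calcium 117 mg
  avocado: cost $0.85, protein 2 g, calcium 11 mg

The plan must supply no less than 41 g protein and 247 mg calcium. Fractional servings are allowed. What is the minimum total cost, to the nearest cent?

At the optimum either one food covers both requirements or two foods hit both targets exactly; no other combination can be cheaper.
edamame only: max(41/14, 247/64) = 3.859 servings → $3.47.
lentils only: max(41/13, 247/49) = 5.041 servings → $4.79.
tempeh only: max(41/15, 247/117) = 2.733 servings → $3.96.
avocado only: max(41/2, 247/11) = 22.45 servings → $19.09.
edamame + lentils: the both-tight solution has a negative serving — not a feasible corner.
edamame + tempeh with both tight: 1.611 servings and 1.23 servings → $3.23.
edamame + avocado: the both-tight solution has a negative serving — not a feasible corner.
lentils + tempeh with both tight: 1.389 servings and 1.529 servings → $3.54.
lentils + avocado with both targets exact would need a negative amount; discard.
tempeh + avocado with both tight: 0.6232 servings and 15.83 servings → $14.36.
The minimum over all feasible corners is $3.23.

$3.23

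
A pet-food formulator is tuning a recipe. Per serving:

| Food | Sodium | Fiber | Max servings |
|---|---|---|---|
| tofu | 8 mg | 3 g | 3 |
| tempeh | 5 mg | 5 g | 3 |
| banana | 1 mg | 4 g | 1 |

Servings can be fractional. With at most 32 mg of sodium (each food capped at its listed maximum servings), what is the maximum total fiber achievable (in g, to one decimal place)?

25.0 g

Fiber per mg sodium: banana 4, tempeh 1, tofu 0.375.
Take 1 serving of banana: uses 1 mg sodium, +4.0 g fiber (running total 4.0 g).
Take 3 servings of tempeh: uses 15 mg sodium, +15.0 g fiber (running total 19.0 g).
Take 2 servings of tofu: uses 16 mg sodium, +6.0 g fiber (running total 25.0 g).
Greedy by best ratio exhausts the sodium allowance optimally: 25.0 g.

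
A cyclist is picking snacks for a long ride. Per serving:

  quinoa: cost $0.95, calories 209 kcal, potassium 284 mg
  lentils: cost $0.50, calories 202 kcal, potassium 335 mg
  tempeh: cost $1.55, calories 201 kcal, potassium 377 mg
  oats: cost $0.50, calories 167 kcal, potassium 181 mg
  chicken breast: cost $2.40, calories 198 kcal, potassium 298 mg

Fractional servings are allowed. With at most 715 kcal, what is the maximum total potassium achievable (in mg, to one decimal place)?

Potassium per kcal: tempeh 1.876, lentils 1.658, chicken breast 1.505, quinoa 1.359, oats 1.084.
With no serving limits, spend the whole calories allowance on tempeh: 715 kcal / 201 kcal × 377 mg = 1341.1 mg.

1341.1 mg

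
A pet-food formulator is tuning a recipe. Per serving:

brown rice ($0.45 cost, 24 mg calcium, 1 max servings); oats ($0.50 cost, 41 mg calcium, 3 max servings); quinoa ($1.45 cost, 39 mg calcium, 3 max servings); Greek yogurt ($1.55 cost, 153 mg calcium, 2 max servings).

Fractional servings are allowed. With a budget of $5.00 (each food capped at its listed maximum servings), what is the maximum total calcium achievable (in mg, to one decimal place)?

Calcium per dollar: Greek yogurt 98.71, oats 82, brown rice 53.33, quinoa 26.9.
Take 2 servings of Greek yogurt: spends $3.10, +306.0 mg calcium (running total 306.0 mg).
Take 3 servings of oats: spends $1.50, +123.0 mg calcium (running total 429.0 mg).
Take 0.8889 servings of brown rice: spends $0.40, +21.3 mg calcium (running total 450.3 mg).
Filling greedily by calcium-per-dollar is optimal for one linear limit, giving 450.3 mg.

450.3 mg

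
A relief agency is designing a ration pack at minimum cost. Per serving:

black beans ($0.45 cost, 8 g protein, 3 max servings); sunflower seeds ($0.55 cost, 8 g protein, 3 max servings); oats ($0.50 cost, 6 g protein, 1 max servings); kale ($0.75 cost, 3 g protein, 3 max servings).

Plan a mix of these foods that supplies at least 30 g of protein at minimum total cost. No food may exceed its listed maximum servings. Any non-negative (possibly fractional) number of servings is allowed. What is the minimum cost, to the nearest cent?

Cost per g of protein: black beans $0.0563, sunflower seeds $0.0688, oats $0.0833, kale $0.2500.
Take 3 servings of black beans: +24.0 g protein for $1.35 (total $1.35, still need 6.0 g).
Take 0.75 servings of sunflower seeds: +6.0 g protein for $0.41 (total $1.76, still need 0.0 g).
Filling from the cheapest source first is optimal under one linear minimum: $1.76.

$1.76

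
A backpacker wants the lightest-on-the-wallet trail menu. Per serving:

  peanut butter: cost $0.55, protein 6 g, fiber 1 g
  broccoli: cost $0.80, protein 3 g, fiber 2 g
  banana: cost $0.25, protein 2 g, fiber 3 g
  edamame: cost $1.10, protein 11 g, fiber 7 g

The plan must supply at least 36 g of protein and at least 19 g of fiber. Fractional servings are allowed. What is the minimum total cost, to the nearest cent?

$3.53

A basic optimal solution has at most two foods positive. Try each food alone and each pair with both targets met exactly.
peanut butter only: max(36/6, 19/1) = 19 servings → $10.45.
broccoli only: max(36/3, 19/2) = 12 servings → $9.60.
banana only: max(36/2, 19/3) = 18 servings → $4.50.
edamame only: max(36/11, 19/7) = 3.273 servings → $3.60.
peanut butter + broccoli with both tight: 1.667 servings and 8.667 servings → $7.85.
peanut butter + banana with both tight: 4.375 servings and 4.875 servings → $3.62.
peanut butter + edamame with both tight: 1.387 servings and 2.516 servings → $3.53.
broccoli + banana: the both-tight solution has a negative serving — not a feasible corner.
broccoli + edamame: the both-tight solution has a negative serving — not a feasible corner.
banana + edamame with both targets exact would need a negative amount; discard.
The minimum over all feasible corners is $3.53.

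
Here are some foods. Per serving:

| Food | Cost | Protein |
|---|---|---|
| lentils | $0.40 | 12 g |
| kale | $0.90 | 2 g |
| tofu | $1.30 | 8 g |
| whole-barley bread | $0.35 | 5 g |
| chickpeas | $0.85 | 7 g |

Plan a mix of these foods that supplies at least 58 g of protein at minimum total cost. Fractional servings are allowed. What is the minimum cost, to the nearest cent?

Cost per g of protein: lentils $0.0333, whole-barley bread $0.0700, chickpeas $0.1214, tofu $0.1625, kale $0.4500.
With no serving limits, use only lentils: 58 g / 12 g = 4.833 servings × $0.40 = $1.93.

$1.93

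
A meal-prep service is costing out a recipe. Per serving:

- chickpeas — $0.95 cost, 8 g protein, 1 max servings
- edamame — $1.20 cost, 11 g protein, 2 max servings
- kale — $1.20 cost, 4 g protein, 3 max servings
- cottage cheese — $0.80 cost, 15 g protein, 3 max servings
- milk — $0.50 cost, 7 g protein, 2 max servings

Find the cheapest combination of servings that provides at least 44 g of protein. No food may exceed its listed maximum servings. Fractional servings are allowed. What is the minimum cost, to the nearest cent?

$2.35

Cost per g of protein: cottage cheese $0.0533, milk $0.0714, edamame $0.1091, chickpeas $0.1187, kale $0.3000.
Take 2.933 servings of cottage cheese: +44.0 g protein for $2.35 (total $2.35, still need 0.0 g).
Greedy by cheapest-per-g is optimal for a single linear constraint, so the minimum cost is $2.35.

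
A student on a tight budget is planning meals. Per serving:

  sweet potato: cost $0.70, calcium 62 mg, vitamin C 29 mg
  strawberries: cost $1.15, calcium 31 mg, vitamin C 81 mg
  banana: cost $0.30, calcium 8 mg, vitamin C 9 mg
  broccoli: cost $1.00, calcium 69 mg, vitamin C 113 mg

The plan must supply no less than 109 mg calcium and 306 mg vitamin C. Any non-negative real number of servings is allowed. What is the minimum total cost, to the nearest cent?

This is a tiny linear program; its minimum lies at a vertex of the feasible set. List the vertices and price them.
sweet potato only: max(109/62, 306/29) = 10.55 servings → $7.39.
strawberries only: max(109/31, 306/81) = 3.778 servings → $4.34.
banana only: max(109/8, 306/9) = 34 servings → $10.20.
broccoli only: max(109/69, 306/113) = 2.708 servings → $2.71.
sweet potato + strawberries: the both-tight solution has a negative serving — not a feasible corner.
sweet potato + banana: intersection lies outside the first quadrant.
sweet potato + broccoli with both targets exact would need a negative amount; discard.
strawberries + banana with both targets exact would need a negative amount; discard.
strawberries + broccoli: the both-tight solution has a negative serving — not a feasible corner.
banana + broccoli: intersection lies outside the first quadrant.
Cheapest feasible corner: $2.71.

$2.71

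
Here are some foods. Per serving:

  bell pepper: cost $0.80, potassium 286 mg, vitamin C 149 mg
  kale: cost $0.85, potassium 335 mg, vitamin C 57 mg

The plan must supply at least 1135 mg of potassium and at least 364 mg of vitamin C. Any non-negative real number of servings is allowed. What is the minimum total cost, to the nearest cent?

$3.01

With two linear requirements the optimum uses one or two foods; enumerate the corners.
bell pepper only: max(1135/286, 364/149) = 3.969 servings → $3.17.
kale only: max(1135/335, 364/57) = 6.386 servings → $5.43.
bell pepper + kale with both tight: 1.703 servings and 1.934 servings → $3.01.
The minimum over all feasible corners is $3.01.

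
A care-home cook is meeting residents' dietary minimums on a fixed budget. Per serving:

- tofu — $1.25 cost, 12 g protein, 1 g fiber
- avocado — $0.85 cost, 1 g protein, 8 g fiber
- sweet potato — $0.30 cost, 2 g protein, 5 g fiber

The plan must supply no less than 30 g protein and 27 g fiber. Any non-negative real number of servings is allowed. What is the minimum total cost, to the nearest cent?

A basic optimal solution has at most two foods positive. Try each food alone and each pair with both targets met exactly.
tofu only: max(30/12, 27/1) = 27 servings → $33.75.
avocado only: max(30/1, 27/8) = 30 servings → $25.50.
sweet potato only: max(30/2, 27/5) = 15 servings → $4.50.
tofu + avocado with both tight: 2.242 servings and 3.095 servings → $5.43.
tofu + sweet potato with both tight: 1.655 servings and 5.069 servings → $3.59.
avocado + sweet potato: intersection lies outside the first quadrant.
So the least-cost plan costs $3.59.

$3.59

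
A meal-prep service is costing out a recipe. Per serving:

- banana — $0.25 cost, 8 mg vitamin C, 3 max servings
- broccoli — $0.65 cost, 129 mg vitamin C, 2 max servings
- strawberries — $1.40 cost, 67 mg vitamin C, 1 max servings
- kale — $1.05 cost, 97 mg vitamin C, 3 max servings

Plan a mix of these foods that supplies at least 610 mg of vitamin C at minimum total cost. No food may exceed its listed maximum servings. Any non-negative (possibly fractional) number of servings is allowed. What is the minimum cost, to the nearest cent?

Cost per mg of vitamin C: broccoli $0.0050, kale $0.0108, strawberries $0.0209, banana $0.0312.
Take 2 servings of broccoli: +258.0 mg vitamin C for $1.30 (total $1.30, still need 352.0 mg).
Take 3 servings of kale: +291.0 mg vitamin C for $3.15 (total $4.45, still need 61.0 mg).
Take 0.9104 servings of strawberries: +61.0 mg vitamin C for $1.27 (total $5.72, still need 0.0 mg).
Greedy by cheapest-per-mg is optimal for a single linear constraint, so the minimum cost is $5.72.

$5.72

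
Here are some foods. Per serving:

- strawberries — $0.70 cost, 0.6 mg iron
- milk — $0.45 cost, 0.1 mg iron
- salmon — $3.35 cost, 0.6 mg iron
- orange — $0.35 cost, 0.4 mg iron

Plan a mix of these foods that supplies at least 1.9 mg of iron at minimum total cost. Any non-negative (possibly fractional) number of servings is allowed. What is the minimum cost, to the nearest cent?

Cost per mg of iron: orange $0.8750, strawberries $1.1667, milk $4.5000, salmon $5.5833.
With no serving limits, use only orange: 1.9 mg / 0.4 mg = 4.75 servings × $0.35 = $1.66.

$1.66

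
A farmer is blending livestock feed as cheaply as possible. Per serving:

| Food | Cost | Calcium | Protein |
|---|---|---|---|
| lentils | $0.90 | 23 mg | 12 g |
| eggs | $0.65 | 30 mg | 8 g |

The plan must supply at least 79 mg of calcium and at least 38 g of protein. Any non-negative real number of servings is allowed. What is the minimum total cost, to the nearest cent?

$2.87

This is a tiny linear program; its minimum lies at a vertex of the feasible set. List the vertices and price them.
lentils only: max(79/23, 38/12) = 3.435 servings → $3.09.
eggs only: max(79/30, 38/8) = 4.75 servings → $3.09.
lentils + eggs with both tight: 2.886 servings and 0.4205 servings → $2.87.
Cheapest feasible corner: $2.87.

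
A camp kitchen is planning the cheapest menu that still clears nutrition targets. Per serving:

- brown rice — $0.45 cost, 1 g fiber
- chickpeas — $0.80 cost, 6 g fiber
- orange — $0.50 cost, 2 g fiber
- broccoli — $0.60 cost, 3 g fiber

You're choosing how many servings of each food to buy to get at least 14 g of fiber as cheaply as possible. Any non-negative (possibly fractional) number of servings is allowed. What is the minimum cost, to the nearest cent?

$1.87

Cost per g of fiber: chickpeas $0.1333, broccoli $0.2000, orange $0.2500, brown rice $0.4500.
With no serving limits, use only chickpeas: 14 g / 6 g = 2.333 servings × $0.80 = $1.87.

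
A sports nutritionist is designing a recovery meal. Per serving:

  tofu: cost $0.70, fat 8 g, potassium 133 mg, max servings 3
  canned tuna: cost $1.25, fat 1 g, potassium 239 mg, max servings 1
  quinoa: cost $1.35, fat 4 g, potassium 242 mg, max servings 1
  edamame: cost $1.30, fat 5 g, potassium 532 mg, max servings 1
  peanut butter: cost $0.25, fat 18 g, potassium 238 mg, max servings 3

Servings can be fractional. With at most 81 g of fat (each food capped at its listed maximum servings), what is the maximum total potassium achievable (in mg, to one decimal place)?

2033.4 mg

Potassium per g fat: canned tuna 239, edamame 106.4, quinoa 60.5, tofu 16.62, peanut butter 13.22.
Take 1 serving of canned tuna: uses 1 g fat, +239.0 mg potassium (running total 239.0 mg).
Take 1 serving of edamame: uses 5 g fat, +532.0 mg potassium (running total 771.0 mg).
Take 1 serving of quinoa: uses 4 g fat, +242.0 mg potassium (running total 1013.0 mg).
Take 3 servings of tofu: uses 24 g fat, +399.0 mg potassium (running total 1412.0 mg).
Take 2.611 servings of peanut butter: uses 47 g fat, +621.4 mg potassium (running total 2033.4 mg).
Greedy by best ratio exhausts the fat allowance optimally: 2033.4 mg.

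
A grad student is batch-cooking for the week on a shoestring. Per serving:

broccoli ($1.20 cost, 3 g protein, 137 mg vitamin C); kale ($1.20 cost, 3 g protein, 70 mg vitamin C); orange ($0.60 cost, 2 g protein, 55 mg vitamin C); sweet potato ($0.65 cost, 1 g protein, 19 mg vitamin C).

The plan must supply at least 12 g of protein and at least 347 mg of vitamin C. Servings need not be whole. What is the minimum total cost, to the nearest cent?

$3.69

At the optimum either one food covers both requirements or two foods hit both targets exactly; no other combination can be cheaper.
broccoli only: max(12/3, 347/137) = 4 servings → $4.80.
kale only: max(12/3, 347/70) = 4.957 servings → $5.95.
orange only: max(12/2, 347/55) = 6.309 servings → $3.79.
sweet potato only: max(12/1, 347/19) = 18.26 servings → $11.87.
broccoli + kale with both tight: 1 serving and 3 servings → $4.80.
broccoli + orange with both tight: 0.3119 servings and 5.532 servings → $3.69.
broccoli + sweet potato with both tight: 1.488 servings and 7.537 servings → $6.68.
kale + orange: the both-tight solution has a negative serving — not a feasible corner.
kale + sweet potato: intersection lies outside the first quadrant.
orange + sweet potato: intersection lies outside the first quadrant.
Cheapest feasible corner: $3.69.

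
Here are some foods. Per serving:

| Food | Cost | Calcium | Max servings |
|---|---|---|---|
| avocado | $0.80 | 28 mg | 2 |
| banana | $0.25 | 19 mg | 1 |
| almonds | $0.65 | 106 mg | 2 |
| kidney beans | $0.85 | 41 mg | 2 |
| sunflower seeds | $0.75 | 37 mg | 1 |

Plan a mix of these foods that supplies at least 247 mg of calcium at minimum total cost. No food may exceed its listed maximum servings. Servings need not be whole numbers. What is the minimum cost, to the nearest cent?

$1.87

Cost per mg of calcium: almonds $0.0061, banana $0.0132, sunflower seeds $0.0203, kidney beans $0.0207, avocado $0.0286.
Take 2 servings of almonds: +212.0 mg calcium for $1.30 (total $1.30, still need 35.0 mg).
Take 1 serving of banana: +19.0 mg calcium for $0.25 (total $1.55, still need 16.0 mg).
Take 0.4324 servings of sunflower seeds: +16.0 mg calcium for $0.32 (total $1.87, still need 0.0 mg).
Greedy by cheapest-per-mg is optimal for a single linear constraint, so the minimum cost is $1.87.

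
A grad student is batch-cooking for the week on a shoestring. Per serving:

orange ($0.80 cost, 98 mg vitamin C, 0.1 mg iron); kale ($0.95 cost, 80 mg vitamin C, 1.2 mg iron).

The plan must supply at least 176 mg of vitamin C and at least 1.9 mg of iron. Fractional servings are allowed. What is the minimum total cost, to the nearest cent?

$1.89

orange only: max(176/98, 1.9/0.1) = 19 servings → $15.20.
kale only: max(176/80, 1.9/1.2) = 2.2 servings → $2.09.
orange + kale with both tight: 0.5401 servings and 1.538 servings → $1.89.
So the least-cost plan costs $1.89.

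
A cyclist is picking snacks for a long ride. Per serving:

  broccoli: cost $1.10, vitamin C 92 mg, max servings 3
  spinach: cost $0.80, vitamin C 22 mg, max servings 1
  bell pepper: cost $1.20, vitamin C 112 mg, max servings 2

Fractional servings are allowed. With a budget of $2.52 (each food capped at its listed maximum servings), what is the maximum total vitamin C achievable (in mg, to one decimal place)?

234.0 mg

Vitamin C per dollar: bell pepper 93.33, broccoli 83.64, spinach 27.5.
Take 2 servings of bell pepper: spends $2.40, +224.0 mg vitamin C (running total 224.0 mg).
Take 0.1091 servings of broccoli: spends $0.12, +10.0 mg vitamin C (running total 234.0 mg).
Greedy by best ratio exhausts the cost allowance optimally: 234.0 mg.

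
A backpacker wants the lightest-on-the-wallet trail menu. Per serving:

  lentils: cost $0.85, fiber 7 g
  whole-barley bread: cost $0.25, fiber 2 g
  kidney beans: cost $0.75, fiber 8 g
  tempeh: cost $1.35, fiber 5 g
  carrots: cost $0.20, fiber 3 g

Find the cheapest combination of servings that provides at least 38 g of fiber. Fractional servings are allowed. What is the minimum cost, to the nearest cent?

$2.53

Cost per g of fiber: carrots $0.0667, kidney beans $0.0938, lentils $0.1214, whole-barley bread $0.1250, tempeh $0.2700.
With no serving limits, use only carrots: 38 g / 3 g = 12.67 servings × $0.20 = $2.53.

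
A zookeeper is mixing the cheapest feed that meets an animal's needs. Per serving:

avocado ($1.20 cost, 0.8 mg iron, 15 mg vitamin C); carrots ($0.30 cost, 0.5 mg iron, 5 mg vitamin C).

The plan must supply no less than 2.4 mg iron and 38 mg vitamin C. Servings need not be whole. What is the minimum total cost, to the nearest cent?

A basic optimal solution has at most two foods positive. Try each food alone and each pair with both targets met exactly.
avocado only: max(2.4/0.8, 38/15) = 3 servings → $3.60.
carrots only: max(2.4/0.5, 38/5) = 7.6 servings → $2.28.
avocado + carrots with both tight: 2 servings and 1.6 servings → $2.88.
So the least-cost plan costs $2.28.

$2.28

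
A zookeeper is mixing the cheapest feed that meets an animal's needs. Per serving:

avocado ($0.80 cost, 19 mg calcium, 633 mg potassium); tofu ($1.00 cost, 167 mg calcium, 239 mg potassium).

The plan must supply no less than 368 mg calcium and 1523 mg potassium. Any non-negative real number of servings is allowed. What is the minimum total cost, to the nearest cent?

Minimising a linear cost over {calcium ≥ 368, potassium ≥ 1523, servings ≥ 0} — the optimum is at a vertex, using one or two foods.
avocado only: max(368/19, 1523/633) = 19.37 servings → $15.49.
tofu only: max(368/167, 1523/239) = 6.372 servings → $6.37.
avocado + tofu with both tight: 1.645 servings and 2.016 servings → $3.33.
So the least-cost plan costs $3.33.

$3.33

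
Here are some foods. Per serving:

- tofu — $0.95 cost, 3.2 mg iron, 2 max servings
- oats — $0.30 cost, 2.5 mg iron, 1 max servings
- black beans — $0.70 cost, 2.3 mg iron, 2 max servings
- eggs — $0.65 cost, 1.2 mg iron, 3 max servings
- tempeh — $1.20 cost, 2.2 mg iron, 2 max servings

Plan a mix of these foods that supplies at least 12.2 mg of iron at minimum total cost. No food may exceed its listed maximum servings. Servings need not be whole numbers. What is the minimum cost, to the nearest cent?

Cost per mg of iron: oats $0.1200, tofu $0.2969, black beans $0.3043, eggs $0.5417, tempeh $0.5455.
Take 1 serving of oats: +2.5 mg iron for $0.30 (total $0.30, still need 9.7 mg).
Take 2 servings of tofu: +6.4 mg iron for $1.90 (total $2.20, still need 3.3 mg).
Take 1.435 servings of black beans: +3.3 mg iron for $1.00 (total $3.20, still need 0.0 mg).
Filling from the cheapest source first is optimal under one linear minimum: $3.20.

$3.20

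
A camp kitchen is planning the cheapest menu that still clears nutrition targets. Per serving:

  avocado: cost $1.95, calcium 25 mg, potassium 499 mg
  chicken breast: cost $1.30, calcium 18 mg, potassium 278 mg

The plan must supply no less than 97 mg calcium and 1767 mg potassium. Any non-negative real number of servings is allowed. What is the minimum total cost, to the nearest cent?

$7.35

Check every corner: each single food scaled to meet both minima, and each pair solved so both constraints bind.
avocado only: max(97/25, 1767/499) = 3.88 servings → $7.57.
chicken breast only: max(97/18, 1767/278) = 6.356 servings → $8.26.
avocado + chicken breast with both tight: 2.382 servings and 2.081 servings → $7.35.
The minimum over all feasible corners is $7.35.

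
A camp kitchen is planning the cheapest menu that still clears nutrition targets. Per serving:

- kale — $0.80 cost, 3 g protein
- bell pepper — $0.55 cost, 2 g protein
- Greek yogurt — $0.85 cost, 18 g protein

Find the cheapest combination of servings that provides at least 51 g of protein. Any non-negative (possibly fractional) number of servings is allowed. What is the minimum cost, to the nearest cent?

Cost per g of protein: Greek yogurt $0.0472, kale $0.2667, bell pepper $0.2750.
With no serving limits, use only Greek yogurt: 51 g / 18 g = 2.833 servings × $0.85 = $2.41.

$2.41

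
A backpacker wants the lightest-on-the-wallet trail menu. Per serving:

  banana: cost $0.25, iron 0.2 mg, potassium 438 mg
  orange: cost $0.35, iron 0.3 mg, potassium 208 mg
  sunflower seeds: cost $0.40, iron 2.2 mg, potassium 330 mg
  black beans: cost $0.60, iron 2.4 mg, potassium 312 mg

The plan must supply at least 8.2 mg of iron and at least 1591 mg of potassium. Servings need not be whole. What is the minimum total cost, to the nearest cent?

Two binding constraints pin down two serving amounts, so the optimal mix uses at most two foods. The candidates are each food alone (scaled to the tighter of iron/potassium) and each pair with both constraints tight.
banana only: max(8.2/0.2, 1591/438) = 41 servings → $10.25.
orange only: max(8.2/0.3, 1591/208) = 27.33 servings → $9.57.
sunflower seeds only: max(8.2/2.2, 1591/330) = 4.821 servings → $1.93.
black beans only: max(8.2/2.4, 1591/312) = 5.099 servings → $3.06.
banana + orange: the both-tight solution has a negative serving — not a feasible corner.
banana + sunflower seeds with both tight: 0.8848 servings and 3.647 servings → $1.68.
banana + black beans with both tight: 1.274 servings and 3.31 servings → $2.30.
orange + sunflower seeds with both tight: 2.215 servings and 3.425 servings → $2.15.
orange + black beans with both tight: 3.107 servings and 3.028 servings → $2.90.
sunflower seeds + black beans with both targets exact would need a negative amount; discard.
So the least-cost plan costs $1.68.

$1.68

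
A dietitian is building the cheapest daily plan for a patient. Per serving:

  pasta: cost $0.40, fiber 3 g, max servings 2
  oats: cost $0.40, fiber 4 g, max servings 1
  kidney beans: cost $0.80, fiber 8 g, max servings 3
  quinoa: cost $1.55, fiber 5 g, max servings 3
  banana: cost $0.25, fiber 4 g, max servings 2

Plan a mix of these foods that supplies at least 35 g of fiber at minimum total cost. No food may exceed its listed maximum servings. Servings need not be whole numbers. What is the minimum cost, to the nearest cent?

$3.20

Cost per g of fiber: banana $0.0625, oats $0.1000, kidney beans $0.1000, pasta $0.1333, quinoa $0.3100.
Take 2 servings of banana: +8.0 g fiber for $0.50 (total $0.50, still need 27.0 g).
Take 1 serving of oats: +4.0 g fiber for $0.40 (total $0.90, still need 23.0 g).
Take 2.875 servings of kidney beans: +23.0 g fiber for $2.30 (total $3.20, still need 0.0 g).
Filling from the cheapest source first is optimal under one linear minimum: $3.20.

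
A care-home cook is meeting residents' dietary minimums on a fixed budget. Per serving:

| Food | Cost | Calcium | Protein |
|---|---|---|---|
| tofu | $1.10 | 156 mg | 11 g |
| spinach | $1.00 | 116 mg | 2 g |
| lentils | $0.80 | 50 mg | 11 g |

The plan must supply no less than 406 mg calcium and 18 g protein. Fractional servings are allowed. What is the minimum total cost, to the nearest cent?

$2.86

This is a tiny linear program; its minimum lies at a vertex of the feasible set. List the vertices and price them.
tofu only: max(406/156, 18/11) = 2.603 servings → $2.86.
spinach only: max(406/116, 18/2) = 9 servings → $9.00.
lentils only: max(406/50, 18/11) = 8.12 servings → $6.50.
tofu + spinach with both tight: 1.324 servings and 1.72 servings → $3.18.
tofu + lentils: intersection lies outside the first quadrant.
spinach + lentils with both tight: 3.032 servings and 1.085 servings → $3.90.
The minimum over all feasible corners is $2.86.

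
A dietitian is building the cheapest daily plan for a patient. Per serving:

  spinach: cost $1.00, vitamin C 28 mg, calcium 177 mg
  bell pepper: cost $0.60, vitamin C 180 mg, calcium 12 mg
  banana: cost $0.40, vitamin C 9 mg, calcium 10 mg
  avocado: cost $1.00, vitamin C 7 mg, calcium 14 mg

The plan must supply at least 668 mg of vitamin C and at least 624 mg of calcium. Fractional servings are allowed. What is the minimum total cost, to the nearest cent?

$5.23

Minimising a linear cost over {vitamin C ≥ 668, calcium ≥ 624, servings ≥ 0} — the optimum is at a vertex, using one or two foods.
spinach only: max(668/28, 624/177) = 23.86 servings → $23.86.
bell pepper only: max(668/180, 624/12) = 52 servings → $31.20.
banana only: max(668/9, 624/10) = 74.22 servings → $29.69.
avocado only: max(668/7, 624/14) = 95.43 servings → $95.43.
spinach + bell pepper with both tight: 3.309 servings and 3.196 servings → $5.23.
spinach + banana: intersection lies outside the first quadrant.
spinach + avocado: intersection lies outside the first quadrant.
bell pepper + banana with both tight: 0.6288 servings and 61.65 servings → $25.04.
bell pepper + avocado with both tight: 2.046 servings and 42.82 servings → $44.05.
banana + avocado: intersection lies outside the first quadrant.
The minimum over all feasible corners is $5.23.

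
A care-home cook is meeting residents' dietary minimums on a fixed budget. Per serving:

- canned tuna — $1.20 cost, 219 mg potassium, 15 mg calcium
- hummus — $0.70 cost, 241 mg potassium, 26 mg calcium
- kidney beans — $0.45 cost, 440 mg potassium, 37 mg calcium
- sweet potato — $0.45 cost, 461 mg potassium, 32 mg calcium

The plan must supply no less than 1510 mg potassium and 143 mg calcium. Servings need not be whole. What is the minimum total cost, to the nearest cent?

Compare the cost at each extreme point of the feasible region.
canned tuna only: max(1510/219, 143/15) = 9.533 servings → $11.44.
hummus only: max(1510/241, 143/26) = 6.266 servings → $4.39.
kidney beans only: max(1510/440, 143/37) = 3.865 servings → $1.74.
sweet potato only: max(1510/461, 143/32) = 4.469 servings → $2.01.
canned tuna + hummus with both tight: 2.307 servings and 4.169 servings → $5.69.
canned tuna + kidney beans: the both-tight solution has a negative serving — not a feasible corner.
canned tuna + sweet potato: the both-tight solution has a negative serving — not a feasible corner.
hummus + kidney beans with both tight: 2.794 servings and 1.901 servings → $2.81.
hummus + sweet potato with both tight: 4.119 servings and 1.122 servings → $3.39.
kidney beans + sweet potato: intersection lies outside the first quadrant.
The minimum over all feasible corners is $1.74.

$1.74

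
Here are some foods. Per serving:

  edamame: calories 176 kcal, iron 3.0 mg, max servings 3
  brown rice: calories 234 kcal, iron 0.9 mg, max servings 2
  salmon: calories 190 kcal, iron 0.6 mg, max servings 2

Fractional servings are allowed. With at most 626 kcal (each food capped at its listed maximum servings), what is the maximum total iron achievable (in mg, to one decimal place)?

Iron per kcal: edamame 0.01705, brown rice 0.003846, salmon 0.003158.
Take 3 servings of edamame: uses 528 kcal, +9.0 mg iron (running total 9.0 mg).
Take 0.4188 servings of brown rice: uses 98 kcal, +0.4 mg iron (running total 9.4 mg).
Greedy by best ratio exhausts the calories allowance optimally: 9.4 mg.

9.4 mg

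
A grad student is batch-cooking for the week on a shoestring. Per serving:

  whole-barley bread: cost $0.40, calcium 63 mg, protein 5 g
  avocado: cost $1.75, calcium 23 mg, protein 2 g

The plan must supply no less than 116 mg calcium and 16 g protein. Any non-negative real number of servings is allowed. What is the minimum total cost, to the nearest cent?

A basic optimal solution has at most two foods positive. Try each food alone and each pair with both targets met exactly.
whole-barley bread only: max(116/63, 16/5) = 3.2 servings → $1.28.
avocado only: max(116/23, 16/2) = 8 servings → $14.00.
whole-barley bread + avocado: the both-tight solution has a negative serving — not a feasible corner.
Cheapest feasible corner: $1.28.

$1.28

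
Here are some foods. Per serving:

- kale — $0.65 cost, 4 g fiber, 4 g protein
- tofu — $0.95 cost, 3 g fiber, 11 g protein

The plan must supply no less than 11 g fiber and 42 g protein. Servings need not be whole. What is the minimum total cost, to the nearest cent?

kale only: max(11/4, 42/4) = 10.5 servings → $6.83.
tofu only: max(11/3, 42/11) = 3.818 servings → $3.63.
kale + tofu: the both-tight solution has a negative serving — not a feasible corner.
So the least-cost plan costs $3.63.

$3.63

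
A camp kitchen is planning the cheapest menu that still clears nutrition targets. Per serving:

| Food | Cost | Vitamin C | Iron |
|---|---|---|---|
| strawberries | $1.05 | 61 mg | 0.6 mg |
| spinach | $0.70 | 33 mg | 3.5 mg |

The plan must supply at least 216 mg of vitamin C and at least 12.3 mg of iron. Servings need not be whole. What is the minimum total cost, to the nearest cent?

$4.14

For a min-cost LP with two ≥-constraints, a basic feasible solution has at most two positive variables.
strawberries only: max(216/61, 12.3/0.6) = 20.5 servings → $21.52.
spinach only: max(216/33, 12.3/3.5) = 6.545 servings → $4.58.
strawberries + spinach with both tight: 1.807 servings and 3.204 servings → $4.14.
The minimum over all feasible corners is $4.14.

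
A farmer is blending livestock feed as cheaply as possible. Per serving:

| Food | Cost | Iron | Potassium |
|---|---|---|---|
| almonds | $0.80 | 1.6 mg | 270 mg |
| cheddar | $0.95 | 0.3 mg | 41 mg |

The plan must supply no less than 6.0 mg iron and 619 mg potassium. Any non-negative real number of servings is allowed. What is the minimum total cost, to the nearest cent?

$3.00

With two linear requirements the optimum uses one or two foods; enumerate the corners.
almonds only: max(6.0/1.6, 619/270) = 3.75 servings → $3.00.
cheddar only: max(6.0/0.3, 619/41) = 20 servings → $19.00.
almonds + cheddar: the both-tight solution has a negative serving — not a feasible corner.
Cheapest feasible corner: $3.00.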